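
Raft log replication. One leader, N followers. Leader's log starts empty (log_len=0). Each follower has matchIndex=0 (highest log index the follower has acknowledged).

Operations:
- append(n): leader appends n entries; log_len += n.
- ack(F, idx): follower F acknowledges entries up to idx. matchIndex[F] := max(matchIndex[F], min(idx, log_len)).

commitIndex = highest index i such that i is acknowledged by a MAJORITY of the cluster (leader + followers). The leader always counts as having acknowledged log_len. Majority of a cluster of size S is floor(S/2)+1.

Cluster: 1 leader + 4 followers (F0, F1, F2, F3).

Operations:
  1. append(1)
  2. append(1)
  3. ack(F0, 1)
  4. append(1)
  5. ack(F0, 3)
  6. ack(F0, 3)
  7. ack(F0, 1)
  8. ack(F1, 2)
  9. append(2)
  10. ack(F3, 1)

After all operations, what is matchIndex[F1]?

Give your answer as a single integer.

Answer: 2

Derivation:
Op 1: append 1 -> log_len=1
Op 2: append 1 -> log_len=2
Op 3: F0 acks idx 1 -> match: F0=1 F1=0 F2=0 F3=0; commitIndex=0
Op 4: append 1 -> log_len=3
Op 5: F0 acks idx 3 -> match: F0=3 F1=0 F2=0 F3=0; commitIndex=0
Op 6: F0 acks idx 3 -> match: F0=3 F1=0 F2=0 F3=0; commitIndex=0
Op 7: F0 acks idx 1 -> match: F0=3 F1=0 F2=0 F3=0; commitIndex=0
Op 8: F1 acks idx 2 -> match: F0=3 F1=2 F2=0 F3=0; commitIndex=2
Op 9: append 2 -> log_len=5
Op 10: F3 acks idx 1 -> match: F0=3 F1=2 F2=0 F3=1; commitIndex=2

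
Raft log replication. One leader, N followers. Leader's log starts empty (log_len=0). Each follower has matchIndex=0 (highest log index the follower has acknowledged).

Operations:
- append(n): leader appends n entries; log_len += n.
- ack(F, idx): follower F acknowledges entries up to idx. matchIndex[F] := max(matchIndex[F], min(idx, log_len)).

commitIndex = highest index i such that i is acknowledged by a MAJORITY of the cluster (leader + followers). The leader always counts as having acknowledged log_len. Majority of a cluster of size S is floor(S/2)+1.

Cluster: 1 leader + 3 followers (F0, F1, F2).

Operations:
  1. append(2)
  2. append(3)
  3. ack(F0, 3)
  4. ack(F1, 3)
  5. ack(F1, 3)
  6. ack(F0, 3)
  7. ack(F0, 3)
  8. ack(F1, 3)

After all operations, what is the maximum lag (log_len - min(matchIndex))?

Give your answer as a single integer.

Answer: 5

Derivation:
Op 1: append 2 -> log_len=2
Op 2: append 3 -> log_len=5
Op 3: F0 acks idx 3 -> match: F0=3 F1=0 F2=0; commitIndex=0
Op 4: F1 acks idx 3 -> match: F0=3 F1=3 F2=0; commitIndex=3
Op 5: F1 acks idx 3 -> match: F0=3 F1=3 F2=0; commitIndex=3
Op 6: F0 acks idx 3 -> match: F0=3 F1=3 F2=0; commitIndex=3
Op 7: F0 acks idx 3 -> match: F0=3 F1=3 F2=0; commitIndex=3
Op 8: F1 acks idx 3 -> match: F0=3 F1=3 F2=0; commitIndex=3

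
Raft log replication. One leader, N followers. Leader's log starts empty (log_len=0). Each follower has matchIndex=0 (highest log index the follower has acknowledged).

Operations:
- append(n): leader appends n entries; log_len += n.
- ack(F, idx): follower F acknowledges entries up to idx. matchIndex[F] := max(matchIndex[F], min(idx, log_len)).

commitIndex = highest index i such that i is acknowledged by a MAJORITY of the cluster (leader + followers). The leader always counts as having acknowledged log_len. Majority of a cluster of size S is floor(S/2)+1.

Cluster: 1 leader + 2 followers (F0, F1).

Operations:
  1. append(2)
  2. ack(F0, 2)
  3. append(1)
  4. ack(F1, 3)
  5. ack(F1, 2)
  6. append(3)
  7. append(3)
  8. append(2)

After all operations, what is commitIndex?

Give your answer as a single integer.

Op 1: append 2 -> log_len=2
Op 2: F0 acks idx 2 -> match: F0=2 F1=0; commitIndex=2
Op 3: append 1 -> log_len=3
Op 4: F1 acks idx 3 -> match: F0=2 F1=3; commitIndex=3
Op 5: F1 acks idx 2 -> match: F0=2 F1=3; commitIndex=3
Op 6: append 3 -> log_len=6
Op 7: append 3 -> log_len=9
Op 8: append 2 -> log_len=11

Answer: 3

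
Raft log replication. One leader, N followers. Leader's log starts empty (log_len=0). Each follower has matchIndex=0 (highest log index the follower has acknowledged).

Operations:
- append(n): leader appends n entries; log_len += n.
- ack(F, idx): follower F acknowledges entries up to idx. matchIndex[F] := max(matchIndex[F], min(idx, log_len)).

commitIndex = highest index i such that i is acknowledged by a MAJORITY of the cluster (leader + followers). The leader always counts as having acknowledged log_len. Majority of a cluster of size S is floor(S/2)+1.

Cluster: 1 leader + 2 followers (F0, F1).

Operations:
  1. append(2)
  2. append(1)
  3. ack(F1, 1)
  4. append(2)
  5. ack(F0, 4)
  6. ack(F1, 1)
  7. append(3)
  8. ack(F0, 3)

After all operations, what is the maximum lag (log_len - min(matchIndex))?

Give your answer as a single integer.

Answer: 7

Derivation:
Op 1: append 2 -> log_len=2
Op 2: append 1 -> log_len=3
Op 3: F1 acks idx 1 -> match: F0=0 F1=1; commitIndex=1
Op 4: append 2 -> log_len=5
Op 5: F0 acks idx 4 -> match: F0=4 F1=1; commitIndex=4
Op 6: F1 acks idx 1 -> match: F0=4 F1=1; commitIndex=4
Op 7: append 3 -> log_len=8
Op 8: F0 acks idx 3 -> match: F0=4 F1=1; commitIndex=4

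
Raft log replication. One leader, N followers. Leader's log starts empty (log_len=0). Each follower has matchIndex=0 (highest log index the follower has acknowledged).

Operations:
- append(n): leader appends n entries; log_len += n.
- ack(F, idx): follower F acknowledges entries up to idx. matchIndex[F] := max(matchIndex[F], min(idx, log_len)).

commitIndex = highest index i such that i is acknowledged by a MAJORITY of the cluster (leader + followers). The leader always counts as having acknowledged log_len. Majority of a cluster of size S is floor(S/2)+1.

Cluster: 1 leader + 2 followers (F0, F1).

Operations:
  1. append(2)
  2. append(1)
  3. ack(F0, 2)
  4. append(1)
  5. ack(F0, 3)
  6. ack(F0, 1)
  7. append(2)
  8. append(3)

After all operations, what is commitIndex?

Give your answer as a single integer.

Op 1: append 2 -> log_len=2
Op 2: append 1 -> log_len=3
Op 3: F0 acks idx 2 -> match: F0=2 F1=0; commitIndex=2
Op 4: append 1 -> log_len=4
Op 5: F0 acks idx 3 -> match: F0=3 F1=0; commitIndex=3
Op 6: F0 acks idx 1 -> match: F0=3 F1=0; commitIndex=3
Op 7: append 2 -> log_len=6
Op 8: append 3 -> log_len=9

Answer: 3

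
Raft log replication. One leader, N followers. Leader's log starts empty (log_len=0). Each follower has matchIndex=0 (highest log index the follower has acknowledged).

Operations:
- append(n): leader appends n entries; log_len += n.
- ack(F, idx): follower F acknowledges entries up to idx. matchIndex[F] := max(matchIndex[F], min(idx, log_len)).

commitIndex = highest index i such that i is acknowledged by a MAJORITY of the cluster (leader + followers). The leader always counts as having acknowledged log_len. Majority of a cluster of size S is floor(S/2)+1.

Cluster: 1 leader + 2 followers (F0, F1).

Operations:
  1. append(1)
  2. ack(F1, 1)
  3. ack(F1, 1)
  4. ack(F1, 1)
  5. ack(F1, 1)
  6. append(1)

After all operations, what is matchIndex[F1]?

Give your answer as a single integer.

Answer: 1

Derivation:
Op 1: append 1 -> log_len=1
Op 2: F1 acks idx 1 -> match: F0=0 F1=1; commitIndex=1
Op 3: F1 acks idx 1 -> match: F0=0 F1=1; commitIndex=1
Op 4: F1 acks idx 1 -> match: F0=0 F1=1; commitIndex=1
Op 5: F1 acks idx 1 -> match: F0=0 F1=1; commitIndex=1
Op 6: append 1 -> log_len=2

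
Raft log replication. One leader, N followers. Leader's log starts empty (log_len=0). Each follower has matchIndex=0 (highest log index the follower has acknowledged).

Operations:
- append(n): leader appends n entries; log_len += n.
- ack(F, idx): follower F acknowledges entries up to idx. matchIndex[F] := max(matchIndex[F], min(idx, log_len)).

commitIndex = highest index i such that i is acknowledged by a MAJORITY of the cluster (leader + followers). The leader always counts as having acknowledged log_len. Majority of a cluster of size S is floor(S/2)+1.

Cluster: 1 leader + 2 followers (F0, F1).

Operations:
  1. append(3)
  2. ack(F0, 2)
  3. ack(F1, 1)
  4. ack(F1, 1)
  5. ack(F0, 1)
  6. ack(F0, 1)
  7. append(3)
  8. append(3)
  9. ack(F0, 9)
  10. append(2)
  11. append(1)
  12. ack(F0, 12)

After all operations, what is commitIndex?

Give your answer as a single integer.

Op 1: append 3 -> log_len=3
Op 2: F0 acks idx 2 -> match: F0=2 F1=0; commitIndex=2
Op 3: F1 acks idx 1 -> match: F0=2 F1=1; commitIndex=2
Op 4: F1 acks idx 1 -> match: F0=2 F1=1; commitIndex=2
Op 5: F0 acks idx 1 -> match: F0=2 F1=1; commitIndex=2
Op 6: F0 acks idx 1 -> match: F0=2 F1=1; commitIndex=2
Op 7: append 3 -> log_len=6
Op 8: append 3 -> log_len=9
Op 9: F0 acks idx 9 -> match: F0=9 F1=1; commitIndex=9
Op 10: append 2 -> log_len=11
Op 11: append 1 -> log_len=12
Op 12: F0 acks idx 12 -> match: F0=12 F1=1; commitIndex=12

Answer: 12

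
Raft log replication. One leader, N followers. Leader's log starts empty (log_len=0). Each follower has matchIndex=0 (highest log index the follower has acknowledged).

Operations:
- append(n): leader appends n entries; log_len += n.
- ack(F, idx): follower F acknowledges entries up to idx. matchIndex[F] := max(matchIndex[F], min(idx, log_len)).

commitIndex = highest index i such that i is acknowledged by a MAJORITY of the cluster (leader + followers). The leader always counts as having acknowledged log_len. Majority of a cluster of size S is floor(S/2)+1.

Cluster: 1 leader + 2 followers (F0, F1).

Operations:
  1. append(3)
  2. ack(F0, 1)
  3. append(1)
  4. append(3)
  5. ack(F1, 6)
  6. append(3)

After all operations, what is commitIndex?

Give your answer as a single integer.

Answer: 6

Derivation:
Op 1: append 3 -> log_len=3
Op 2: F0 acks idx 1 -> match: F0=1 F1=0; commitIndex=1
Op 3: append 1 -> log_len=4
Op 4: append 3 -> log_len=7
Op 5: F1 acks idx 6 -> match: F0=1 F1=6; commitIndex=6
Op 6: append 3 -> log_len=10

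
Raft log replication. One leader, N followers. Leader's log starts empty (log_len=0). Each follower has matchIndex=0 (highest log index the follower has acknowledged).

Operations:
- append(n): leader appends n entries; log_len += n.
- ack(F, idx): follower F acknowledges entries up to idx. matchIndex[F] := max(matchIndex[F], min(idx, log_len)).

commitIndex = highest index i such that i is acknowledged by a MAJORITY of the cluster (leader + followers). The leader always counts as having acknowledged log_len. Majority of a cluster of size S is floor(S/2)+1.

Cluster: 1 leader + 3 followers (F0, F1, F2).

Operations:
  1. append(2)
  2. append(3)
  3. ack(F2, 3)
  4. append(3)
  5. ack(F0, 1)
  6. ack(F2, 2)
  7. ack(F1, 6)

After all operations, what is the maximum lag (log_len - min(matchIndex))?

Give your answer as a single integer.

Op 1: append 2 -> log_len=2
Op 2: append 3 -> log_len=5
Op 3: F2 acks idx 3 -> match: F0=0 F1=0 F2=3; commitIndex=0
Op 4: append 3 -> log_len=8
Op 5: F0 acks idx 1 -> match: F0=1 F1=0 F2=3; commitIndex=1
Op 6: F2 acks idx 2 -> match: F0=1 F1=0 F2=3; commitIndex=1
Op 7: F1 acks idx 6 -> match: F0=1 F1=6 F2=3; commitIndex=3

Answer: 7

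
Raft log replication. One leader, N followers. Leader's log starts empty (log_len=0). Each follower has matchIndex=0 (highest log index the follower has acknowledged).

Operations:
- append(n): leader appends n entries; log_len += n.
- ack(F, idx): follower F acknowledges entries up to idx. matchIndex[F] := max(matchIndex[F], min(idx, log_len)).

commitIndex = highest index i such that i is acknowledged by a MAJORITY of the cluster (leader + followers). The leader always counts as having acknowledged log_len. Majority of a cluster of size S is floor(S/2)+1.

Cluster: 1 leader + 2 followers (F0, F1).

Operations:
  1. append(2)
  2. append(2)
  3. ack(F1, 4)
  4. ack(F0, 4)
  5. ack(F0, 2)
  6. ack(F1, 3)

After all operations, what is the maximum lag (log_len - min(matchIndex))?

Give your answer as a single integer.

Op 1: append 2 -> log_len=2
Op 2: append 2 -> log_len=4
Op 3: F1 acks idx 4 -> match: F0=0 F1=4; commitIndex=4
Op 4: F0 acks idx 4 -> match: F0=4 F1=4; commitIndex=4
Op 5: F0 acks idx 2 -> match: F0=4 F1=4; commitIndex=4
Op 6: F1 acks idx 3 -> match: F0=4 F1=4; commitIndex=4

Answer: 0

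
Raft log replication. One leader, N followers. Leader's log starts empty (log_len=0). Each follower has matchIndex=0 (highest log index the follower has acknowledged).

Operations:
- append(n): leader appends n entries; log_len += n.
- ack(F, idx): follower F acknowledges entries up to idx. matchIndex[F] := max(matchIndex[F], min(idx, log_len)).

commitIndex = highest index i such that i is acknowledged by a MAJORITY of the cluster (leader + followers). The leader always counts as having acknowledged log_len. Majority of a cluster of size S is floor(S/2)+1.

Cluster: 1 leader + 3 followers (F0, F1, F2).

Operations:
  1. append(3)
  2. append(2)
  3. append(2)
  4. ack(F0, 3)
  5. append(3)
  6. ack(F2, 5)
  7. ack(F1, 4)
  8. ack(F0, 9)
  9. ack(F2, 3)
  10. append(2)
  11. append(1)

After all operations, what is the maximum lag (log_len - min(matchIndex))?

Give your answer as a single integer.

Op 1: append 3 -> log_len=3
Op 2: append 2 -> log_len=5
Op 3: append 2 -> log_len=7
Op 4: F0 acks idx 3 -> match: F0=3 F1=0 F2=0; commitIndex=0
Op 5: append 3 -> log_len=10
Op 6: F2 acks idx 5 -> match: F0=3 F1=0 F2=5; commitIndex=3
Op 7: F1 acks idx 4 -> match: F0=3 F1=4 F2=5; commitIndex=4
Op 8: F0 acks idx 9 -> match: F0=9 F1=4 F2=5; commitIndex=5
Op 9: F2 acks idx 3 -> match: F0=9 F1=4 F2=5; commitIndex=5
Op 10: append 2 -> log_len=12
Op 11: append 1 -> log_len=13

Answer: 9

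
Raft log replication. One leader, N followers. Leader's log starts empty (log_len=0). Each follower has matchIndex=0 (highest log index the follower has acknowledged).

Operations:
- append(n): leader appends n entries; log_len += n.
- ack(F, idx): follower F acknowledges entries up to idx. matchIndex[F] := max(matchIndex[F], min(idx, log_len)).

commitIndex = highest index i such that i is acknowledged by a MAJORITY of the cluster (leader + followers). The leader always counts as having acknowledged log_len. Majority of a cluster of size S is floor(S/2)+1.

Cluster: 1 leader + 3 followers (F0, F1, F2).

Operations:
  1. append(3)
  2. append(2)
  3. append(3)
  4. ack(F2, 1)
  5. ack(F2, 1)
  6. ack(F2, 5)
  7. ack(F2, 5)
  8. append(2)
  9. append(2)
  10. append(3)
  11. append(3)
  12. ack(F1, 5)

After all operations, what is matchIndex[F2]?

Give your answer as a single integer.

Op 1: append 3 -> log_len=3
Op 2: append 2 -> log_len=5
Op 3: append 3 -> log_len=8
Op 4: F2 acks idx 1 -> match: F0=0 F1=0 F2=1; commitIndex=0
Op 5: F2 acks idx 1 -> match: F0=0 F1=0 F2=1; commitIndex=0
Op 6: F2 acks idx 5 -> match: F0=0 F1=0 F2=5; commitIndex=0
Op 7: F2 acks idx 5 -> match: F0=0 F1=0 F2=5; commitIndex=0
Op 8: append 2 -> log_len=10
Op 9: append 2 -> log_len=12
Op 10: append 3 -> log_len=15
Op 11: append 3 -> log_len=18
Op 12: F1 acks idx 5 -> match: F0=0 F1=5 F2=5; commitIndex=5

Answer: 5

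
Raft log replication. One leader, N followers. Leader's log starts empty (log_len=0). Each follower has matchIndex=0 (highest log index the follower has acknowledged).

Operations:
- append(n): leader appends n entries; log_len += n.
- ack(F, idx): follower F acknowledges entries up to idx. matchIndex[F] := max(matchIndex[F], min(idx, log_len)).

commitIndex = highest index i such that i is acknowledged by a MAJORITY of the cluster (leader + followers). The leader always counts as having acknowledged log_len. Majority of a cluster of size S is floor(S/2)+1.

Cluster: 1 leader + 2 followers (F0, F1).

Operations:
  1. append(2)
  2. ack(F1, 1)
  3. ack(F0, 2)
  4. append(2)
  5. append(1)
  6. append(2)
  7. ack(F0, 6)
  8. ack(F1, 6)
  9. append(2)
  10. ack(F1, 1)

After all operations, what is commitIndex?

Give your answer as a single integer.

Op 1: append 2 -> log_len=2
Op 2: F1 acks idx 1 -> match: F0=0 F1=1; commitIndex=1
Op 3: F0 acks idx 2 -> match: F0=2 F1=1; commitIndex=2
Op 4: append 2 -> log_len=4
Op 5: append 1 -> log_len=5
Op 6: append 2 -> log_len=7
Op 7: F0 acks idx 6 -> match: F0=6 F1=1; commitIndex=6
Op 8: F1 acks idx 6 -> match: F0=6 F1=6; commitIndex=6
Op 9: append 2 -> log_len=9
Op 10: F1 acks idx 1 -> match: F0=6 F1=6; commitIndex=6

Answer: 6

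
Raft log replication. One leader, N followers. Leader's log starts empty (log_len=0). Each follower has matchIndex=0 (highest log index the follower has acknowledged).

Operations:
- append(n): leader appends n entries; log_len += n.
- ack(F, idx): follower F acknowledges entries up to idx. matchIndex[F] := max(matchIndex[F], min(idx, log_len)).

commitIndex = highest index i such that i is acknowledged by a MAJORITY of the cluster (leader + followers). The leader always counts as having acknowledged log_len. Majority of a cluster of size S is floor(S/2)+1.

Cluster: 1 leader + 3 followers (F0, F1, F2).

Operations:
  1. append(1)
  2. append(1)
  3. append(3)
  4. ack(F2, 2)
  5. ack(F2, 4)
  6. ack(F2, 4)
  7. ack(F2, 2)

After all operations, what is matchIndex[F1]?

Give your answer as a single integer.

Answer: 0

Derivation:
Op 1: append 1 -> log_len=1
Op 2: append 1 -> log_len=2
Op 3: append 3 -> log_len=5
Op 4: F2 acks idx 2 -> match: F0=0 F1=0 F2=2; commitIndex=0
Op 5: F2 acks idx 4 -> match: F0=0 F1=0 F2=4; commitIndex=0
Op 6: F2 acks idx 4 -> match: F0=0 F1=0 F2=4; commitIndex=0
Op 7: F2 acks idx 2 -> match: F0=0 F1=0 F2=4; commitIndex=0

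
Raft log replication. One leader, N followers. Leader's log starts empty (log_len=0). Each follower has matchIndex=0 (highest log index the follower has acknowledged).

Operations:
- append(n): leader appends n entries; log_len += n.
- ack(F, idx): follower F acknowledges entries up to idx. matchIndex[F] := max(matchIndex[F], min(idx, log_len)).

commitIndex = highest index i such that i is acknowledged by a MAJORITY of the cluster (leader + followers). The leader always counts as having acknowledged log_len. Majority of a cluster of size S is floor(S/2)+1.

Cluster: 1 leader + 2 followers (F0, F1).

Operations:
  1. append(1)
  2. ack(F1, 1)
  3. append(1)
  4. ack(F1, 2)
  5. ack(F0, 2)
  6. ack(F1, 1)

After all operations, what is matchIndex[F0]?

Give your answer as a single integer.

Op 1: append 1 -> log_len=1
Op 2: F1 acks idx 1 -> match: F0=0 F1=1; commitIndex=1
Op 3: append 1 -> log_len=2
Op 4: F1 acks idx 2 -> match: F0=0 F1=2; commitIndex=2
Op 5: F0 acks idx 2 -> match: F0=2 F1=2; commitIndex=2
Op 6: F1 acks idx 1 -> match: F0=2 F1=2; commitIndex=2

Answer: 2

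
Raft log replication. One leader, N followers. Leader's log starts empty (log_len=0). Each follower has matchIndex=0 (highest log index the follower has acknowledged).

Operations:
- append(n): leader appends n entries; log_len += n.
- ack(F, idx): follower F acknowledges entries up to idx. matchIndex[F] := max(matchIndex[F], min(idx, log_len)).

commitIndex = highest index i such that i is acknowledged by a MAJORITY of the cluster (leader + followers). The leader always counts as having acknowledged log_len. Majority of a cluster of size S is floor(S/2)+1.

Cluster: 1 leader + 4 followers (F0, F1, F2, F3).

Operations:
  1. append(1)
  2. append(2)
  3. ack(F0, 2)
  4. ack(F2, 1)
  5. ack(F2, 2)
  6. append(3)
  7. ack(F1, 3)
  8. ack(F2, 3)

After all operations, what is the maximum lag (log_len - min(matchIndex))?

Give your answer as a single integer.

Answer: 6

Derivation:
Op 1: append 1 -> log_len=1
Op 2: append 2 -> log_len=3
Op 3: F0 acks idx 2 -> match: F0=2 F1=0 F2=0 F3=0; commitIndex=0
Op 4: F2 acks idx 1 -> match: F0=2 F1=0 F2=1 F3=0; commitIndex=1
Op 5: F2 acks idx 2 -> match: F0=2 F1=0 F2=2 F3=0; commitIndex=2
Op 6: append 3 -> log_len=6
Op 7: F1 acks idx 3 -> match: F0=2 F1=3 F2=2 F3=0; commitIndex=2
Op 8: F2 acks idx 3 -> match: F0=2 F1=3 F2=3 F3=0; commitIndex=3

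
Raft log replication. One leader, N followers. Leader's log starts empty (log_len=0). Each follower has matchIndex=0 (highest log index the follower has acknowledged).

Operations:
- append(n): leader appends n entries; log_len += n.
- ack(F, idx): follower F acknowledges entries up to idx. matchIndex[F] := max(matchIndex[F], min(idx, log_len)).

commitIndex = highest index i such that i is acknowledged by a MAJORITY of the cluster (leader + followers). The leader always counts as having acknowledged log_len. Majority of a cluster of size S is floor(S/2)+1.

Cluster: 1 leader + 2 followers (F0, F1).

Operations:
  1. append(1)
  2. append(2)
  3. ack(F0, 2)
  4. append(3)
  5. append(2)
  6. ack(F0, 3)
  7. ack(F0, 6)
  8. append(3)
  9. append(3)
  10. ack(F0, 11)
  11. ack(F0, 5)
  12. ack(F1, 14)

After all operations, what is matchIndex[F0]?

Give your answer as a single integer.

Answer: 11

Derivation:
Op 1: append 1 -> log_len=1
Op 2: append 2 -> log_len=3
Op 3: F0 acks idx 2 -> match: F0=2 F1=0; commitIndex=2
Op 4: append 3 -> log_len=6
Op 5: append 2 -> log_len=8
Op 6: F0 acks idx 3 -> match: F0=3 F1=0; commitIndex=3
Op 7: F0 acks idx 6 -> match: F0=6 F1=0; commitIndex=6
Op 8: append 3 -> log_len=11
Op 9: append 3 -> log_len=14
Op 10: F0 acks idx 11 -> match: F0=11 F1=0; commitIndex=11
Op 11: F0 acks idx 5 -> match: F0=11 F1=0; commitIndex=11
Op 12: F1 acks idx 14 -> match: F0=11 F1=14; commitIndex=14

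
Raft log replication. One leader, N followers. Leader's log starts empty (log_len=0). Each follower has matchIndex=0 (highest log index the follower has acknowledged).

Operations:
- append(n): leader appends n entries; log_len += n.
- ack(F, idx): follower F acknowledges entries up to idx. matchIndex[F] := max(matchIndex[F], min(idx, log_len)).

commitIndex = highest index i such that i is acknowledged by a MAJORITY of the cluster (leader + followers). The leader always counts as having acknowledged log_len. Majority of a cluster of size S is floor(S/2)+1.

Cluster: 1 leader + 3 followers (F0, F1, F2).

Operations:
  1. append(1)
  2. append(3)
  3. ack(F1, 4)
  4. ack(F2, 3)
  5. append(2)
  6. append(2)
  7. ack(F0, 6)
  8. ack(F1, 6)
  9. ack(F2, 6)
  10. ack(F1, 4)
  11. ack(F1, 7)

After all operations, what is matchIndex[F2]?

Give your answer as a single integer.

Answer: 6

Derivation:
Op 1: append 1 -> log_len=1
Op 2: append 3 -> log_len=4
Op 3: F1 acks idx 4 -> match: F0=0 F1=4 F2=0; commitIndex=0
Op 4: F2 acks idx 3 -> match: F0=0 F1=4 F2=3; commitIndex=3
Op 5: append 2 -> log_len=6
Op 6: append 2 -> log_len=8
Op 7: F0 acks idx 6 -> match: F0=6 F1=4 F2=3; commitIndex=4
Op 8: F1 acks idx 6 -> match: F0=6 F1=6 F2=3; commitIndex=6
Op 9: F2 acks idx 6 -> match: F0=6 F1=6 F2=6; commitIndex=6
Op 10: F1 acks idx 4 -> match: F0=6 F1=6 F2=6; commitIndex=6
Op 11: F1 acks idx 7 -> match: F0=6 F1=7 F2=6; commitIndex=6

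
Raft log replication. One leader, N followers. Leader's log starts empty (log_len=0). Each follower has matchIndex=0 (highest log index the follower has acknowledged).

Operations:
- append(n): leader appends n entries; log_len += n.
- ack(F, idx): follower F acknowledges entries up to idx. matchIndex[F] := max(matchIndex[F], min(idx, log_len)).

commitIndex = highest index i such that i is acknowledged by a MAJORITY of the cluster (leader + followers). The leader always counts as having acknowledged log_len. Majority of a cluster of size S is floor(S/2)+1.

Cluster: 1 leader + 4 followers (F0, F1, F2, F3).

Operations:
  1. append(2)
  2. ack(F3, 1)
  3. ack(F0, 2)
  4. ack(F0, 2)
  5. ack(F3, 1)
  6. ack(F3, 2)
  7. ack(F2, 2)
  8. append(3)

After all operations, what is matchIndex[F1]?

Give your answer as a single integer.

Op 1: append 2 -> log_len=2
Op 2: F3 acks idx 1 -> match: F0=0 F1=0 F2=0 F3=1; commitIndex=0
Op 3: F0 acks idx 2 -> match: F0=2 F1=0 F2=0 F3=1; commitIndex=1
Op 4: F0 acks idx 2 -> match: F0=2 F1=0 F2=0 F3=1; commitIndex=1
Op 5: F3 acks idx 1 -> match: F0=2 F1=0 F2=0 F3=1; commitIndex=1
Op 6: F3 acks idx 2 -> match: F0=2 F1=0 F2=0 F3=2; commitIndex=2
Op 7: F2 acks idx 2 -> match: F0=2 F1=0 F2=2 F3=2; commitIndex=2
Op 8: append 3 -> log_len=5

Answer: 0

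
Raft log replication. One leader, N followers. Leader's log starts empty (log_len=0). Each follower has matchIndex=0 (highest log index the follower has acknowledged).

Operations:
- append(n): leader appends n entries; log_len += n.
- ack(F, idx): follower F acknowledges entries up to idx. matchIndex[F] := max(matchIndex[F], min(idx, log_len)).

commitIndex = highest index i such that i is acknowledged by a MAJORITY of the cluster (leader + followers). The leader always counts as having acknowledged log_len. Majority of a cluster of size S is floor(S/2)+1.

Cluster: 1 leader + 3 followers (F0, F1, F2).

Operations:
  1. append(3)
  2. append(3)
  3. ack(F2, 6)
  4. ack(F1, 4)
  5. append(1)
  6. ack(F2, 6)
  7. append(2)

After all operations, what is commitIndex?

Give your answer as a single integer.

Answer: 4

Derivation:
Op 1: append 3 -> log_len=3
Op 2: append 3 -> log_len=6
Op 3: F2 acks idx 6 -> match: F0=0 F1=0 F2=6; commitIndex=0
Op 4: F1 acks idx 4 -> match: F0=0 F1=4 F2=6; commitIndex=4
Op 5: append 1 -> log_len=7
Op 6: F2 acks idx 6 -> match: F0=0 F1=4 F2=6; commitIndex=4
Op 7: append 2 -> log_len=9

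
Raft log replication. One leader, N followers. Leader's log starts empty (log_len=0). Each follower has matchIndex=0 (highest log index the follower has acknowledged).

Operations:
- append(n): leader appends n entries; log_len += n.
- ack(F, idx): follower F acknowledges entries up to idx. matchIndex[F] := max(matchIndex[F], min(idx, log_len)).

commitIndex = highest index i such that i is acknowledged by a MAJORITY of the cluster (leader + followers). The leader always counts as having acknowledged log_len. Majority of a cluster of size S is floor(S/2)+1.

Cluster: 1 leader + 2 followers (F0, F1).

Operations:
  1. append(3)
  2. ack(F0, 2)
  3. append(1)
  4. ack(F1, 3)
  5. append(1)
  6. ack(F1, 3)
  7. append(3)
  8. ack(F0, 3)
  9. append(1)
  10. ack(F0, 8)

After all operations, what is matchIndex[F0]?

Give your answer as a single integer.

Op 1: append 3 -> log_len=3
Op 2: F0 acks idx 2 -> match: F0=2 F1=0; commitIndex=2
Op 3: append 1 -> log_len=4
Op 4: F1 acks idx 3 -> match: F0=2 F1=3; commitIndex=3
Op 5: append 1 -> log_len=5
Op 6: F1 acks idx 3 -> match: F0=2 F1=3; commitIndex=3
Op 7: append 3 -> log_len=8
Op 8: F0 acks idx 3 -> match: F0=3 F1=3; commitIndex=3
Op 9: append 1 -> log_len=9
Op 10: F0 acks idx 8 -> match: F0=8 F1=3; commitIndex=8

Answer: 8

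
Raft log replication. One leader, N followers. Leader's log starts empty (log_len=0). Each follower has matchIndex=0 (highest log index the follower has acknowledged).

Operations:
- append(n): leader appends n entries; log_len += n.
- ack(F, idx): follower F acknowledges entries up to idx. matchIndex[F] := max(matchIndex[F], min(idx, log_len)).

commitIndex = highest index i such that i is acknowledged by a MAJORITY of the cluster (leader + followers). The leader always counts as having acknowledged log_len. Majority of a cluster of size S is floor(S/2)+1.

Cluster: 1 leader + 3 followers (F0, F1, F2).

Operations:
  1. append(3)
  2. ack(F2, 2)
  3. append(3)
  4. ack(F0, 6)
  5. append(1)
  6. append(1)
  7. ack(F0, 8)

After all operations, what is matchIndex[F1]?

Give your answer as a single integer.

Answer: 0

Derivation:
Op 1: append 3 -> log_len=3
Op 2: F2 acks idx 2 -> match: F0=0 F1=0 F2=2; commitIndex=0
Op 3: append 3 -> log_len=6
Op 4: F0 acks idx 6 -> match: F0=6 F1=0 F2=2; commitIndex=2
Op 5: append 1 -> log_len=7
Op 6: append 1 -> log_len=8
Op 7: F0 acks idx 8 -> match: F0=8 F1=0 F2=2; commitIndex=2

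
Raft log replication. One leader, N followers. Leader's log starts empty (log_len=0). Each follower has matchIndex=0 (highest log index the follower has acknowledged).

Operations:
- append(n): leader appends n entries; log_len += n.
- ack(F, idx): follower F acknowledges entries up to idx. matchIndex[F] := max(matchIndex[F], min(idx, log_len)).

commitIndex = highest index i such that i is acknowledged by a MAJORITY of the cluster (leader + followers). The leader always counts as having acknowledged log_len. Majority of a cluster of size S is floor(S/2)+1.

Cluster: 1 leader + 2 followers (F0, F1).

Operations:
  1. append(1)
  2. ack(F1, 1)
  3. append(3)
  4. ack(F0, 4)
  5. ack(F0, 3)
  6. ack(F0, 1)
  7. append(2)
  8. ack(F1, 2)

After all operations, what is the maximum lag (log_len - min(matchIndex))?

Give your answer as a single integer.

Op 1: append 1 -> log_len=1
Op 2: F1 acks idx 1 -> match: F0=0 F1=1; commitIndex=1
Op 3: append 3 -> log_len=4
Op 4: F0 acks idx 4 -> match: F0=4 F1=1; commitIndex=4
Op 5: F0 acks idx 3 -> match: F0=4 F1=1; commitIndex=4
Op 6: F0 acks idx 1 -> match: F0=4 F1=1; commitIndex=4
Op 7: append 2 -> log_len=6
Op 8: F1 acks idx 2 -> match: F0=4 F1=2; commitIndex=4

Answer: 4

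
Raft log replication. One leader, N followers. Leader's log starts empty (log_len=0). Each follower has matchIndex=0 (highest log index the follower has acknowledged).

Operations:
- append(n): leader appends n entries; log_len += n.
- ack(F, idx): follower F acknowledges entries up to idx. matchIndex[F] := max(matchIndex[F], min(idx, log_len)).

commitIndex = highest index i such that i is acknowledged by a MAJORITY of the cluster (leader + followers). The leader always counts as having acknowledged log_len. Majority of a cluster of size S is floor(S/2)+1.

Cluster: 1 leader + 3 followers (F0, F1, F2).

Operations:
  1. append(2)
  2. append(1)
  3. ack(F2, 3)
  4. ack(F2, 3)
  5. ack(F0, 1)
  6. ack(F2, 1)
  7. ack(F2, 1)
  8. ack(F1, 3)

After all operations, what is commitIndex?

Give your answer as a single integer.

Op 1: append 2 -> log_len=2
Op 2: append 1 -> log_len=3
Op 3: F2 acks idx 3 -> match: F0=0 F1=0 F2=3; commitIndex=0
Op 4: F2 acks idx 3 -> match: F0=0 F1=0 F2=3; commitIndex=0
Op 5: F0 acks idx 1 -> match: F0=1 F1=0 F2=3; commitIndex=1
Op 6: F2 acks idx 1 -> match: F0=1 F1=0 F2=3; commitIndex=1
Op 7: F2 acks idx 1 -> match: F0=1 F1=0 F2=3; commitIndex=1
Op 8: F1 acks idx 3 -> match: F0=1 F1=3 F2=3; commitIndex=3

Answer: 3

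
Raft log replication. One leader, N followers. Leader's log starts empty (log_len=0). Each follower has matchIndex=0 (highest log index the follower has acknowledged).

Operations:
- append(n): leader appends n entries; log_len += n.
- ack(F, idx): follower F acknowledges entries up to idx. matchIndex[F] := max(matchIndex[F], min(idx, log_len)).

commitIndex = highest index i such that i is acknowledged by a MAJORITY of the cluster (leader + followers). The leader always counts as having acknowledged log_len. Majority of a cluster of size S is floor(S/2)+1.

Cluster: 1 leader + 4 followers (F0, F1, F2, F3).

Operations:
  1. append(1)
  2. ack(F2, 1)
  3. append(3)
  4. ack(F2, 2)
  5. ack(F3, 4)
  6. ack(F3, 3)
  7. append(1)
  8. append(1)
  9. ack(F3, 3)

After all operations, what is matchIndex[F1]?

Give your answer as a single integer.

Answer: 0

Derivation:
Op 1: append 1 -> log_len=1
Op 2: F2 acks idx 1 -> match: F0=0 F1=0 F2=1 F3=0; commitIndex=0
Op 3: append 3 -> log_len=4
Op 4: F2 acks idx 2 -> match: F0=0 F1=0 F2=2 F3=0; commitIndex=0
Op 5: F3 acks idx 4 -> match: F0=0 F1=0 F2=2 F3=4; commitIndex=2
Op 6: F3 acks idx 3 -> match: F0=0 F1=0 F2=2 F3=4; commitIndex=2
Op 7: append 1 -> log_len=5
Op 8: append 1 -> log_len=6
Op 9: F3 acks idx 3 -> match: F0=0 F1=0 F2=2 F3=4; commitIndex=2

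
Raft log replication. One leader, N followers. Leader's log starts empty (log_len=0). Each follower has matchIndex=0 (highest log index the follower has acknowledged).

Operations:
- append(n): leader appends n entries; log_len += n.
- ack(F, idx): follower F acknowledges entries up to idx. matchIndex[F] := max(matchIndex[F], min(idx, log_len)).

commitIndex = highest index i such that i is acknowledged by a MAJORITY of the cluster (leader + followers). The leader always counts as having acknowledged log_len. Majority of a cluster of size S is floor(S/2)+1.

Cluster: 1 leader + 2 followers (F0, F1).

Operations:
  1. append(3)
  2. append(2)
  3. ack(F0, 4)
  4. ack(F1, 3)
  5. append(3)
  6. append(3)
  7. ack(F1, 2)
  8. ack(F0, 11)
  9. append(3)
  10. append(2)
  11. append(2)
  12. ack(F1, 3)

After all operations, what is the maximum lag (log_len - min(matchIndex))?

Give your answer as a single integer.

Op 1: append 3 -> log_len=3
Op 2: append 2 -> log_len=5
Op 3: F0 acks idx 4 -> match: F0=4 F1=0; commitIndex=4
Op 4: F1 acks idx 3 -> match: F0=4 F1=3; commitIndex=4
Op 5: append 3 -> log_len=8
Op 6: append 3 -> log_len=11
Op 7: F1 acks idx 2 -> match: F0=4 F1=3; commitIndex=4
Op 8: F0 acks idx 11 -> match: F0=11 F1=3; commitIndex=11
Op 9: append 3 -> log_len=14
Op 10: append 2 -> log_len=16
Op 11: append 2 -> log_len=18
Op 12: F1 acks idx 3 -> match: F0=11 F1=3; commitIndex=11

Answer: 15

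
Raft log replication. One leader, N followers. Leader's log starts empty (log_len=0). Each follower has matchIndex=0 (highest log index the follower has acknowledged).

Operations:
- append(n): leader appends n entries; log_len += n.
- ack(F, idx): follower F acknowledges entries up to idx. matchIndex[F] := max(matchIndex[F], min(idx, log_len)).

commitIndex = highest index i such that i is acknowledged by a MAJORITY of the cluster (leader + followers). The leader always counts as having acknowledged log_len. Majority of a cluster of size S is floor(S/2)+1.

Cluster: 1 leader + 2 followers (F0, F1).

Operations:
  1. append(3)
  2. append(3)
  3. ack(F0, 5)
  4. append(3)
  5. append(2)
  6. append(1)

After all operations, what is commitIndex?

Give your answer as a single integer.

Answer: 5

Derivation:
Op 1: append 3 -> log_len=3
Op 2: append 3 -> log_len=6
Op 3: F0 acks idx 5 -> match: F0=5 F1=0; commitIndex=5
Op 4: append 3 -> log_len=9
Op 5: append 2 -> log_len=11
Op 6: append 1 -> log_len=12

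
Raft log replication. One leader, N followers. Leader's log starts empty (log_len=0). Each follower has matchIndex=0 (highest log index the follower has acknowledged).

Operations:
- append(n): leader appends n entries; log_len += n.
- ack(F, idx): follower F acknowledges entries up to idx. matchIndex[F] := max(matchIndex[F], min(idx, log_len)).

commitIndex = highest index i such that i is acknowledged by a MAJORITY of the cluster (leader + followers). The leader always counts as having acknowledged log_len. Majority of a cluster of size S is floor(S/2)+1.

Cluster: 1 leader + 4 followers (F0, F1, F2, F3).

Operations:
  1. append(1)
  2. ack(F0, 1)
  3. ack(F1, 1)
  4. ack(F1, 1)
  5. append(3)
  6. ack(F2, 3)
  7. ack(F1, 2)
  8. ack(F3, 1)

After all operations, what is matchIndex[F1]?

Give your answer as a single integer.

Answer: 2

Derivation:
Op 1: append 1 -> log_len=1
Op 2: F0 acks idx 1 -> match: F0=1 F1=0 F2=0 F3=0; commitIndex=0
Op 3: F1 acks idx 1 -> match: F0=1 F1=1 F2=0 F3=0; commitIndex=1
Op 4: F1 acks idx 1 -> match: F0=1 F1=1 F2=0 F3=0; commitIndex=1
Op 5: append 3 -> log_len=4
Op 6: F2 acks idx 3 -> match: F0=1 F1=1 F2=3 F3=0; commitIndex=1
Op 7: F1 acks idx 2 -> match: F0=1 F1=2 F2=3 F3=0; commitIndex=2
Op 8: F3 acks idx 1 -> match: F0=1 F1=2 F2=3 F3=1; commitIndex=2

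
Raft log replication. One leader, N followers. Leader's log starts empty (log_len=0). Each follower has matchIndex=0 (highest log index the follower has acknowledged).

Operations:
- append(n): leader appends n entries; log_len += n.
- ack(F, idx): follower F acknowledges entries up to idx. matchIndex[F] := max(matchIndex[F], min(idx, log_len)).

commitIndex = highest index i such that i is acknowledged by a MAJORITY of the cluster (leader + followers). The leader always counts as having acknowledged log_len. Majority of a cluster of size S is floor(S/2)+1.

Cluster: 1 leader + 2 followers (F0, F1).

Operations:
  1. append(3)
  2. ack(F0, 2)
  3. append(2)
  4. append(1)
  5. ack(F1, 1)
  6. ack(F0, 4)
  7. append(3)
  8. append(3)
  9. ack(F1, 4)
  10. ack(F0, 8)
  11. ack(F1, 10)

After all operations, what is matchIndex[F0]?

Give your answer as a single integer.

Op 1: append 3 -> log_len=3
Op 2: F0 acks idx 2 -> match: F0=2 F1=0; commitIndex=2
Op 3: append 2 -> log_len=5
Op 4: append 1 -> log_len=6
Op 5: F1 acks idx 1 -> match: F0=2 F1=1; commitIndex=2
Op 6: F0 acks idx 4 -> match: F0=4 F1=1; commitIndex=4
Op 7: append 3 -> log_len=9
Op 8: append 3 -> log_len=12
Op 9: F1 acks idx 4 -> match: F0=4 F1=4; commitIndex=4
Op 10: F0 acks idx 8 -> match: F0=8 F1=4; commitIndex=8
Op 11: F1 acks idx 10 -> match: F0=8 F1=10; commitIndex=10

Answer: 8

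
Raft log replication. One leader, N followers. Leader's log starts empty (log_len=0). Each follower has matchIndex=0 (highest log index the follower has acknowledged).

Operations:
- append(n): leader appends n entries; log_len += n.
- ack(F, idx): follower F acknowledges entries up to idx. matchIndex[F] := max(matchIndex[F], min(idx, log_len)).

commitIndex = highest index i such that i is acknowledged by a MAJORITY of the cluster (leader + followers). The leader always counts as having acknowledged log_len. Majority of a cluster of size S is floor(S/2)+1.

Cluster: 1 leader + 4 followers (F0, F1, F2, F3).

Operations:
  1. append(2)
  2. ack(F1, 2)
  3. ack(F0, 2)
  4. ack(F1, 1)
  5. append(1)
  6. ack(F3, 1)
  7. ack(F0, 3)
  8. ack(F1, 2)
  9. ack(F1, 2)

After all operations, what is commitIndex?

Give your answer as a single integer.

Answer: 2

Derivation:
Op 1: append 2 -> log_len=2
Op 2: F1 acks idx 2 -> match: F0=0 F1=2 F2=0 F3=0; commitIndex=0
Op 3: F0 acks idx 2 -> match: F0=2 F1=2 F2=0 F3=0; commitIndex=2
Op 4: F1 acks idx 1 -> match: F0=2 F1=2 F2=0 F3=0; commitIndex=2
Op 5: append 1 -> log_len=3
Op 6: F3 acks idx 1 -> match: F0=2 F1=2 F2=0 F3=1; commitIndex=2
Op 7: F0 acks idx 3 -> match: F0=3 F1=2 F2=0 F3=1; commitIndex=2
Op 8: F1 acks idx 2 -> match: F0=3 F1=2 F2=0 F3=1; commitIndex=2
Op 9: F1 acks idx 2 -> match: F0=3 F1=2 F2=0 F3=1; commitIndex=2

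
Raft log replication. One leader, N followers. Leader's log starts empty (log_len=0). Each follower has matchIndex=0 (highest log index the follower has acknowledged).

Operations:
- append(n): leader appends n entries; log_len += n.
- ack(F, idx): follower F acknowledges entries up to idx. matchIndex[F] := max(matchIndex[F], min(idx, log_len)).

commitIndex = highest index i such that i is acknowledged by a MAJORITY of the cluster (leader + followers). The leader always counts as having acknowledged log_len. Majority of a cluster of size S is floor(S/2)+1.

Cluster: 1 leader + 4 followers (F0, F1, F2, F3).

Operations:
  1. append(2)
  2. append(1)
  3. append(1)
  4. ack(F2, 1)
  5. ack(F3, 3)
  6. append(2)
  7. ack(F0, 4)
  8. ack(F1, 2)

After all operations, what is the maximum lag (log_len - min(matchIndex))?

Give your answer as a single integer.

Answer: 5

Derivation:
Op 1: append 2 -> log_len=2
Op 2: append 1 -> log_len=3
Op 3: append 1 -> log_len=4
Op 4: F2 acks idx 1 -> match: F0=0 F1=0 F2=1 F3=0; commitIndex=0
Op 5: F3 acks idx 3 -> match: F0=0 F1=0 F2=1 F3=3; commitIndex=1
Op 6: append 2 -> log_len=6
Op 7: F0 acks idx 4 -> match: F0=4 F1=0 F2=1 F3=3; commitIndex=3
Op 8: F1 acks idx 2 -> match: F0=4 F1=2 F2=1 F3=3; commitIndex=3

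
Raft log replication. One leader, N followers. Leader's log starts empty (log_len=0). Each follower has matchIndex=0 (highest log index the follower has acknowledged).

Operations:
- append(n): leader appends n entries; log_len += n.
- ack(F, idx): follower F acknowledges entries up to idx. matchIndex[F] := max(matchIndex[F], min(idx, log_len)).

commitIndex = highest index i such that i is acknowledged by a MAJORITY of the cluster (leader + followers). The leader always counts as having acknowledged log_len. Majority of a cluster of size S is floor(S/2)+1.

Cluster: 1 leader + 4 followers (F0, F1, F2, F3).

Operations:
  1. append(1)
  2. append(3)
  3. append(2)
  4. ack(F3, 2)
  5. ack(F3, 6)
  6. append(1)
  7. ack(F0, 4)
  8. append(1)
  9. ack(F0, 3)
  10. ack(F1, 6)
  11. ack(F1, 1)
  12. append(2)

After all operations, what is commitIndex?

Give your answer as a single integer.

Op 1: append 1 -> log_len=1
Op 2: append 3 -> log_len=4
Op 3: append 2 -> log_len=6
Op 4: F3 acks idx 2 -> match: F0=0 F1=0 F2=0 F3=2; commitIndex=0
Op 5: F3 acks idx 6 -> match: F0=0 F1=0 F2=0 F3=6; commitIndex=0
Op 6: append 1 -> log_len=7
Op 7: F0 acks idx 4 -> match: F0=4 F1=0 F2=0 F3=6; commitIndex=4
Op 8: append 1 -> log_len=8
Op 9: F0 acks idx 3 -> match: F0=4 F1=0 F2=0 F3=6; commitIndex=4
Op 10: F1 acks idx 6 -> match: F0=4 F1=6 F2=0 F3=6; commitIndex=6
Op 11: F1 acks idx 1 -> match: F0=4 F1=6 F2=0 F3=6; commitIndex=6
Op 12: append 2 -> log_len=10

Answer: 6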